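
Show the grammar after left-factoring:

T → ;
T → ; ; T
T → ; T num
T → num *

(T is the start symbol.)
T → ; T'
T' → ε
T' → ; T
T' → T num
T → num *

Left-factoring transforms A → αβ₁ | αβ₂ into A → αA' and A' → β₁ | β₂
(α is the longest common prefix among the alternatives). Repeat until
no nonterminal has two alternatives with a common prefix.

Round 1: T has alternatives sharing prefix ';'. Introduce T': T → ; T'
  Add: T' → ε
  Add: T' → ; T
  Add: T' → T num

No remaining common prefixes — done.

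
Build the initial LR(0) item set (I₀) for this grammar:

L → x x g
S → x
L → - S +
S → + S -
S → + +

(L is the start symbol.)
{ [L → . - S +], [L → . x x g], [L' → . L] }

First, augment the grammar with L' → L
I₀ = CLOSURE({ [L' → . L] }):
  [L' → . L] has the dot before L: add [L → . x x g], [L → . - S +]
No further items can be added.

I₀ = { [L → . - S +], [L → . x x g], [L' → . L] }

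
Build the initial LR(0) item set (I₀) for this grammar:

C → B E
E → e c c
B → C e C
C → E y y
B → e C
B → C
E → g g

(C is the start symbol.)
{ [B → . C e C], [B → . C], [B → . e C], [C → . B E], [C → . E y y], [C' → . C], [E → . e c c], [E → . g g] }

First, augment the grammar with C' → C
I₀ = CLOSURE({ [C' → . C] }):
  [C' → . C] has the dot before C: add [C → . B E], [C → . E y y]
  [C → . B E] has the dot before B: add [B → . C e C], [B → . e C], [B → . C]
  [C → . E y y] has the dot before E: add [E → . e c c], [E → . g g]
No further items can be added.

I₀ = { [B → . C e C], [B → . C], [B → . e C], [C → . B E], [C → . E y y], [C' → . C], [E → . e c c], [E → . g g] }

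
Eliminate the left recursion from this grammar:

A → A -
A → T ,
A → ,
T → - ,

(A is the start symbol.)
A is directly left-recursive. The standard transformation for
  A → A α₁ | ... | A α_m | β₁ | ... | β_n
is
  A  → β₁ A' | ... | β_n A'
  A' → α₁ A' | ... | α_m A' | ε

A → T , becomes A → T , A'
A → , becomes A → , A'
A → A - becomes A' → - A'
Add A' → ε

Productions for other non-terminals are unchanged:
  T → - ,

Resulting grammar:
A → T , A'
A → , A'
A' → - A'
A' → ε
T → - ,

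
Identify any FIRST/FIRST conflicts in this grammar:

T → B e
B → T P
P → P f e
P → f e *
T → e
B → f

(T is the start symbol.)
Yes. T → B e / T → e on { 'e' }; B → T P / B → f on { 'f' }; P → P f e / P → f e '*' on { 'f' }

A FIRST/FIRST conflict occurs when two productions N → α and N → β for the same non-terminal have FIRST(α) ∩ FIRST(β) ≠ ∅ (with ε ∈ FIRST of a nullable right-hand side, so two nullable alternatives also conflict).

FIRST sets of the non-terminals at (or reachable through a nullable prefix from) the front of some alternative:
  FIRST(B) = { 'e', 'f' }
  FIRST(T) = { 'e', 'f' }
  FIRST(P) = { 'f' }

Productions for T:
  T → B e: FIRST = { 'e', 'f' }
  T → e: FIRST = { 'e' }
Productions for B:
  B → T P: FIRST = { 'e', 'f' }
  B → f: FIRST = { 'f' }
Productions for P:
  P → P f e: FIRST = { 'f' }
  P → f e *: FIRST = { 'f' }

Conflict for T: T → B e and T → e
  Overlap: { 'e' }
Conflict for B: B → T P and B → f
  Overlap: { 'f' }
Conflict for P: P → P f e and P → f e *
  Overlap: { 'f' }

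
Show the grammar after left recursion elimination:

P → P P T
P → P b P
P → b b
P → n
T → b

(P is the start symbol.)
P → b b P'
P → n P'
P' → P T P'
P' → b P P'
P' → ε
T → b

P is directly left-recursive. The standard transformation for
  A → A α₁ | ... | A α_m | β₁ | ... | β_n
is
  A  → β₁ A' | ... | β_n A'
  A' → α₁ A' | ... | α_m A' | ε

P → b b becomes P → b b P'
P → n becomes P → n P'
P → P P T becomes P' → P T P'
P → P b P becomes P' → b P P'
Add P' → ε

Productions for other non-terminals are unchanged:
  T → b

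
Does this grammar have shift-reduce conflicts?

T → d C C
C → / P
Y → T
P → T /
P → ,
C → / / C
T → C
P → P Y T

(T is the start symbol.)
A shift-reduce conflict occurs when an LR(0) state has both:
  - a complete (reduce) item [A → α .] (dot at the end), and
  - a shift item [B → β . c γ] (dot before a terminal).

Augment with T' → T and build the canonical LR(0) collection (I0 = CLOSURE({[T' → . T]}), then GOTO on every symbol after a dot until no new states appear). It has 16 states:
  I0: { [C → . / / C], [C → . / P], [T → . C], [T → . d C C], [T' → . T] }  — shift
  I1: { [C → . / / C], [C → . / P], [C → / . / C], [C → / . P], [P → . ,], [P → . P Y T], [P → . T /], [T → . C], [T → . d C C] }  — shift
  I2: { [T → C .] }  — reduce
  I3: { [T' → T .] }  — accept
  I4: { [C → . / / C], [C → . / P], [T → d . C C] }  — shift
  I5: { [C → . / / C], [C → . / P], [T → d C . C] }  — shift
  I6: { [T → d C C .] }  — reduce
  I7: { [P → , .] }  — reduce
  I8: { [C → . / / C], [C → . / P], [C → / . / C], [C → / . P], [C → / / . C], [P → . ,], [P → . P Y T], [P → . T /], [T → . C], [T → . d C C] }  — shift
  I9: { [C → . / / C], [C → . / P], [C → / P .], [P → P . Y T], [T → . C], [T → . d C C], [Y → . T] }  — shift, reduce
  I10: { [P → T . /] }  — shift
  I11: { [P → T / .] }  — reduce
  I12: { [Y → T .] }  — reduce
  I13: { [C → . / / C], [C → . / P], [P → P Y . T], [T → . C], [T → . d C C] }  — shift
  I14: { [P → P Y T .] }  — reduce
  I15: { [C → / / C .], [T → C .] }  — 2 reduces

I9 contains reduce item [C → / P .] and shift items [C → . / / C], [C → . / P], [T → . d C C] — shift-reduce conflict.

Answer: Yes — I9: [C → / P .] vs [C → . / / C]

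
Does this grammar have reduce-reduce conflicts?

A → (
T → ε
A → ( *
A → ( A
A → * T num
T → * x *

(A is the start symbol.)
Yes — I9: [A → ( * .] vs [T → .]

A reduce-reduce conflict occurs when an LR(0) state has two complete items [A → α .] and [B → β .] — both call for a reduction, and with no lookahead the parser cannot choose between them.

Augment with A' → A and build the canonical LR(0) collection (I0 = CLOSURE({[A' → . A]}), then GOTO on every symbol after a dot until no new states appear). It has 11 states:
  I0: { [A → . ( *], [A → . ( A], [A → . (], [A → . * T num], [A' → . A] }  — shift
  I1: { [A → ( . *], [A → ( . A], [A → ( .], [A → . ( *], [A → . ( A], [A → . (], [A → . * T num] }  — shift, reduce
  I2: { [A → * . T num], [T → . * x *], [T → .] }  — shift, reduce
  I3: { [A' → A .] }  — accept
  I4: { [T → * . x *] }  — shift
  I5: { [A → * T . num] }  — shift
  I6: { [A → * T num .] }  — reduce
  I7: { [T → * x . *] }  — shift
  I8: { [T → * x * .] }  — reduce
  I9: { [A → ( * .], [A → * . T num], [T → . * x *], [T → .] }  — shift, 2 reduces
  I10: { [A → ( A .] }  — reduce

I9 contains complete items [A → ( * .], [T → .] — reduce-reduce conflict.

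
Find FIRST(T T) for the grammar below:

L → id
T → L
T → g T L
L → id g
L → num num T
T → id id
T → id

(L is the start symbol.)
{ 'g', 'id', 'num' }

FIRST sets of the non-terminals involved (from the grammar, by fixed-point iteration):
  FIRST(T) = { 'g', 'id', 'num' }

To compute FIRST(T T), process the symbols left to right:
Symbol T is a non-terminal. Add FIRST(T) \ {ε} = { 'g', 'id', 'num' }
T is not nullable (ε ∉ FIRST(T)), so stop here.
FIRST(T T) = { 'g', 'id', 'num' }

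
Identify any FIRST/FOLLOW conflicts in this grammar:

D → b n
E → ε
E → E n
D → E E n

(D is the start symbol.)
Yes. E → E n with FOLLOW(E) on { 'n' }

A FIRST/FOLLOW conflict occurs when a non-terminal N has a nullable alternative N → β (β ⇒* ε) and another alternative N → α with FIRST(α) ∩ FOLLOW(N) ≠ ∅: on such a lookahead the parser cannot decide between expanding α and letting N vanish via β.

Nullable non-terminals: E.
FIRST sets used below: FIRST(E) = { 'n', ε }

E: nullable alternative(s) E → ε; FOLLOW(E) = { 'n' }
  E → ε: FIRST \ {ε} = { } — this is the only nullable alternative, skip
  E → E n: FIRST \ {ε} = { 'n' } — overlaps FOLLOW(E) on { 'n' }: CONFLICT

D has no nullable alternative, so no FIRST/FOLLOW check is needed there.

So the grammar has 1 FIRST/FOLLOW conflict (marked CONFLICT above).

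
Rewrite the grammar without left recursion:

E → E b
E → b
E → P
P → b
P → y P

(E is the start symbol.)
E → b E'
E → P E'
E' → b E'
E' → ε
P → b
P → y P

E is directly left-recursive. The standard transformation for
  A → A α₁ | ... | A α_m | β₁ | ... | β_n
is
  A  → β₁ A' | ... | β_n A'
  A' → α₁ A' | ... | α_m A' | ε

E → b becomes E → b E'
E → P becomes E → P E'
E → E b becomes E' → b E'
Add E' → ε

Productions for other non-terminals are unchanged:
  P → b
  P → y P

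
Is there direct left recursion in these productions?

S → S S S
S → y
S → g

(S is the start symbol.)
Yes, S is left-recursive

Direct left recursion occurs when N → N α for some non-terminal N (the right-hand side begins with the left-hand side itself).

S → S S S: LEFT RECURSIVE (starts with S)
S → y: starts with y
S → g: starts with g

The grammar has direct left recursion on: S.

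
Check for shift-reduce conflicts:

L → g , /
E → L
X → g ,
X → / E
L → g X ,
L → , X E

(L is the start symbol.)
No shift-reduce conflicts

A shift-reduce conflict occurs when an LR(0) state has both:
  - a complete (reduce) item [A → α .] (dot at the end), and
  - a shift item [B → β . c γ] (dot before a terminal).

Augment with L' → L and build the canonical LR(0) collection (I0 = CLOSURE({[L' → . L]}), then GOTO on every symbol after a dot until no new states appear). It has 15 states:
  I0: { [L → . , X E], [L → . g , /], [L → . g X ,], [L' → . L] }  — shift
  I1: { [L → , . X E], [X → . / E], [X → . g ,] }  — shift
  I2: { [L' → L .] }  — accept
  I3: { [L → g . , /], [L → g . X ,], [X → . / E], [X → . g ,] }  — shift
  I4: { [L → g , . /] }  — shift
  I5: { [E → . L], [L → . , X E], [L → . g , /], [L → . g X ,], [X → / . E] }  — shift
  I6: { [L → g X . ,] }  — shift
  I7: { [X → g . ,] }  — shift
  I8: { [X → g , .] }  — reduce
  I9: { [L → g X , .] }  — reduce
  I10: { [X → / E .] }  — reduce
  I11: { [E → L .] }  — reduce
  I12: { [L → g , / .] }  — reduce
  I13: { [E → . L], [L → , X . E], [L → . , X E], [L → . g , /], [L → . g X ,] }  — shift
  I14: { [L → , X E .] }  — reduce

No state contains both a complete item and a shift item.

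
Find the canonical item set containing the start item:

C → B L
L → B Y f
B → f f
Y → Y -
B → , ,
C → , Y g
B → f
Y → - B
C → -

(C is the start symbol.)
First, augment the grammar with C' → C
I₀ = CLOSURE({ [C' → . C] }):
  [C' → . C] has the dot before C: add [C → . B L], [C → . , Y g], [C → . -]
  [C → . B L] has the dot before B: add [B → . f f], [B → . , ,], [B → . f]
No further items can be added.

I₀ = { [B → . , ,], [B → . f f], [B → . f], [C → . , Y g], [C → . -], [C → . B L], [C' → . C] }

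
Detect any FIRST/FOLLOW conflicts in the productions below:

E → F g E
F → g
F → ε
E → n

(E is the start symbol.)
A FIRST/FOLLOW conflict occurs when a non-terminal N has a nullable alternative N → β (β ⇒* ε) and another alternative N → α with FIRST(α) ∩ FOLLOW(N) ≠ ∅: on such a lookahead the parser cannot decide between expanding α and letting N vanish via β.

Nullable non-terminals: F.

F: nullable alternative(s) F → ε; FOLLOW(F) = { 'g' }
  F → g: FIRST \ {ε} = { 'g' } — overlaps FOLLOW(F) on { 'g' }: CONFLICT
  F → ε: FIRST \ {ε} = { } — this is the only nullable alternative, skip

E has no nullable alternative, so no FIRST/FOLLOW check is needed there.

So the grammar has 1 FIRST/FOLLOW conflict (marked CONFLICT above).

Answer: Yes. F → g with FOLLOW(F) on { 'g' }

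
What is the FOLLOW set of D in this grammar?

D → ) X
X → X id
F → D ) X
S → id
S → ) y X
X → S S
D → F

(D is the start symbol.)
{ $, ')' }

To compute FOLLOW(D), find every occurrence of D on a right-hand side N → α D β: add FIRST(β) \ {ε}, and if β is empty or nullable also add FOLLOW(N). Iterate to a fixed point.

D is the start symbol, so $ ∈ FOLLOW(D).
In F → D ) X: D is followed by ')' X, add FIRST(')' X) \ {ε} = { ')' }

Taking the union: FOLLOW(D) = { $, ')' }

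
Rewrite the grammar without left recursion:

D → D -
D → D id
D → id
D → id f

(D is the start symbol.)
D → id D'
D → id f D'
D' → - D'
D' → id D'
D' → ε

D is directly left-recursive. The standard transformation for
  A → A α₁ | ... | A α_m | β₁ | ... | β_n
is
  A  → β₁ A' | ... | β_n A'
  A' → α₁ A' | ... | α_m A' | ε

D → id becomes D → id D'
D → id f becomes D → id f D'
D → D - becomes D' → - D'
D → D id becomes D' → id D'
Add D' → ε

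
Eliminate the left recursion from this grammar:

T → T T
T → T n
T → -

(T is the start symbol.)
T → - T'
T' → T T'
T' → n T'
T' → ε

T is directly left-recursive. The standard transformation for
  A → A α₁ | ... | A α_m | β₁ | ... | β_n
is
  A  → β₁ A' | ... | β_n A'
  A' → α₁ A' | ... | α_m A' | ε

T → - becomes T → - T'
T → T T becomes T' → T T'
T → T n becomes T' → n T'
Add T' → ε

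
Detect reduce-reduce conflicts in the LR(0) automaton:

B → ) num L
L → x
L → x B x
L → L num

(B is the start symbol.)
No reduce-reduce conflicts

Augment with B' → B and build the canonical LR(0) collection (I0 = CLOSURE({[B' → . B]}), then GOTO on every symbol after a dot until no new states appear). It has 9 states:
  I0: { [B → . ) num L], [B' → . B] }  — shift
  I1: { [B → ) . num L] }  — shift
  I2: { [B' → B .] }  — accept
  I3: { [B → ) num . L], [L → . L num], [L → . x B x], [L → . x] }  — shift
  I4: { [B → ) num L .], [L → L . num] }  — shift, reduce
  I5: { [B → . ) num L], [L → x . B x], [L → x .] }  — shift, reduce
  I6: { [L → x B . x] }  — shift
  I7: { [L → x B x .] }  — reduce
  I8: { [L → L num .] }  — reduce

No state contains more than one complete item.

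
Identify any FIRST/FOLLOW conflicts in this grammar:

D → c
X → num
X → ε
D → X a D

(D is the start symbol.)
No FIRST/FOLLOW conflicts.

A FIRST/FOLLOW conflict occurs when a non-terminal N has a nullable alternative N → β (β ⇒* ε) and another alternative N → α with FIRST(α) ∩ FOLLOW(N) ≠ ∅: on such a lookahead the parser cannot decide between expanding α and letting N vanish via β.

Nullable non-terminals: X.

X: nullable alternative(s) X → ε; FOLLOW(X) = { 'a' }
  X → num: FIRST \ {ε} = { 'num' } — disjoint from FOLLOW(X)
  X → ε: FIRST \ {ε} = { } — this is the only nullable alternative, skip

D has no nullable alternative, so no FIRST/FOLLOW check is needed there.

No FIRST/FOLLOW conflicts found.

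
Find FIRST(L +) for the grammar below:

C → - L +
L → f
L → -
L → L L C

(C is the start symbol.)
{ '-', 'f' }

FIRST sets of the non-terminals involved (from the grammar, by fixed-point iteration):
  FIRST(L) = { '-', 'f' }

To compute FIRST(L +), process the symbols left to right:
Symbol L is a non-terminal. Add FIRST(L) \ {ε} = { '-', 'f' }
L is not nullable (ε ∉ FIRST(L)), so stop here.
FIRST(L +) = { '-', 'f' }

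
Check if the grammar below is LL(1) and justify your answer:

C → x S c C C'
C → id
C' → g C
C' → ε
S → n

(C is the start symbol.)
A grammar is LL(1) if for each non-terminal N with multiple productions, the predict sets of those productions are pairwise disjoint, where PREDICT(N → α) = (FIRST(α) \ {ε}) ∪ (FOLLOW(N) if α ⇒* ε).

Relevant sets:
  FOLLOW(C') = { $, 'g' }

For C:
  PREDICT(C → x S c C C') = { 'x' }
  PREDICT(C → id) = { 'id' }
For C':
  PREDICT(C' → g C) = { 'g' }
  PREDICT(C' → ε) = { $, 'g' }
S has a single production, so nothing to check there.

Conflict found: Predict set conflict for C': { 'g' }
The grammar is NOT LL(1).

Answer: No. Predict set conflict for C': { 'g' }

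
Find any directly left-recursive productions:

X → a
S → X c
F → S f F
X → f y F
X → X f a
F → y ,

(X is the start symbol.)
Yes, X is left-recursive

Direct left recursion occurs when N → N α for some non-terminal N (the right-hand side begins with the left-hand side itself).

X → a: starts with a
S → X c: starts with X
F → S f F: starts with S
X → f y F: starts with f
X → X f a: LEFT RECURSIVE (starts with X)
F → y ,: starts with y

The grammar has direct left recursion on: X.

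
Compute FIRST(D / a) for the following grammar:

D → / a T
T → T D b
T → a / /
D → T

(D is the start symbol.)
FIRST sets of the non-terminals involved (from the grammar, by fixed-point iteration):
  FIRST(D) = { '/', 'a' }

To compute FIRST(D / a), process the symbols left to right:
Symbol D is a non-terminal. Add FIRST(D) \ {ε} = { '/', 'a' }
D is not nullable (ε ∉ FIRST(D)), so stop here.
FIRST(D / a) = { '/', 'a' }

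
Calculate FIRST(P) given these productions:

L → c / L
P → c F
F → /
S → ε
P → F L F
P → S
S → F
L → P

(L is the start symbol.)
FIRST sets of the other non-terminals involved (by the same procedure, iterated to a fixed point):
  FIRST(F) = { '/' }
  FIRST(S) = { '/', ε }

From P → c F:
  - c is a terminal: add 'c' and stop
From P → F L F:
  - F is a non-terminal: add FIRST(F) \ {ε} = { '/' }
    F is not nullable, so stop
From P → S:
  - S is a non-terminal: add FIRST(S) \ {ε} = { '/' }
    S is nullable and nothing follows, so the whole right-hand side can vanish: ε ∈ FIRST(P)

Collecting: FIRST(P) = { '/', 'c', ε }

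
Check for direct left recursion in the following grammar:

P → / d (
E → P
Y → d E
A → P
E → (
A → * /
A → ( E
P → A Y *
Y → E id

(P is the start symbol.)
No direct left recursion

Direct left recursion occurs when N → N α for some non-terminal N (the right-hand side begins with the left-hand side itself).

P → / d (: starts with '/'
E → P: starts with P
Y → d E: starts with d
A → P: starts with P
E → (: starts with '('
A → * /: starts with '*'
A → ( E: starts with '('
P → A Y *: starts with A
Y → E id: starts with E

No direct left recursion found.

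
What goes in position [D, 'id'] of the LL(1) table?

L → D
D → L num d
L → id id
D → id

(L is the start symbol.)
To find M[D, 'id'], we find productions for D where 'id' is in the predict set (PREDICT(N → α) = (FIRST(α) \ {ε}) ∪ (FOLLOW(N) if α ⇒* ε)).

Relevant sets:
  FIRST(L) = { 'id' }

D → L num d: PREDICT = { 'id' }
  'id' is in predict set, so this production goes in M[D, 'id']
D → id: PREDICT = { 'id' }
  'id' is in predict set, so this production goes in M[D, 'id']

M[D, 'id'] = D → L num d, D → id  (a multiply-defined cell — the grammar is not LL(1))

Answer: D → L num d, D → id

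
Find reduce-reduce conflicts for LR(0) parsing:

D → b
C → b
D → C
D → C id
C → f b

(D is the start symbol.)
Augment with D' → D and build the canonical LR(0) collection (I0 = CLOSURE({[D' → . D]}), then GOTO on every symbol after a dot until no new states appear). It has 7 states:
  I0: { [C → . b], [C → . f b], [D → . C id], [D → . C], [D → . b], [D' → . D] }  — shift
  I1: { [D → C . id], [D → C .] }  — shift, reduce
  I2: { [D' → D .] }  — accept
  I3: { [C → b .], [D → b .] }  — 2 reduces
  I4: { [C → f . b] }  — shift
  I5: { [C → f b .] }  — reduce
  I6: { [D → C id .] }  — reduce

I3 contains complete items [C → b .], [D → b .] — reduce-reduce conflict.

Answer: Yes — I3: [C → b .] vs [D → b .]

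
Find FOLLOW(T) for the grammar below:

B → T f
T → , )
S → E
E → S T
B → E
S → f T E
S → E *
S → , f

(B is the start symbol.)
To compute FOLLOW(T), find every occurrence of T on a right-hand side N → α T β: add FIRST(β) \ {ε}, and if β is empty or nullable also add FOLLOW(N). Iterate to a fixed point.

In B → T f: T is followed by f, add FIRST(f) \ {ε} = { 'f' }
In E → S T: T is at the end, add FOLLOW(E)
In S → f T E: T is followed by E, add FIRST(E) \ {ε} = { ',', 'f' }

The FOLLOW sets referred to above (computed the same way, to a fixed point):
  FOLLOW(E) = { $, '*', ',' }

Taking the union: FOLLOW(T) = { $, '*', ',', 'f' }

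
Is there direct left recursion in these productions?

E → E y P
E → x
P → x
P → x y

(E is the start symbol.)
Yes, E is left-recursive

Direct left recursion occurs when N → N α for some non-terminal N (the right-hand side begins with the left-hand side itself).

E → E y P: LEFT RECURSIVE (starts with E)
E → x: starts with x
P → x: starts with x
P → x y: starts with x

The grammar has direct left recursion on: E.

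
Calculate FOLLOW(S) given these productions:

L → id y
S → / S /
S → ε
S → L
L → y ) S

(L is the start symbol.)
{ $, '/' }

In S → / S /: S is followed by '/', add FIRST('/') \ {ε} = { '/' }
In L → y ) S: S is at the end, add FOLLOW(L)

The FOLLOW sets referred to above (computed the same way, to a fixed point):
  FOLLOW(L) = { $, '/' }

Taking the union: FOLLOW(S) = { $, '/' }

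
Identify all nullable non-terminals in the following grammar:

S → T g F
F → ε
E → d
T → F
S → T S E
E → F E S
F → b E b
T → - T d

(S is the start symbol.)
A non-terminal is nullable if it can derive ε (the empty string): either it has an ε-production, or it has a production whose right-hand side consists entirely of nullable non-terminals.

ε-productions: F → ε
So F is immediately nullable.
T → F: every symbol on the right is nullable, so T is nullable too.
No further non-terminal can be added: every production for the remaining non-terminals contains a terminal or a non-nullable non-terminal.
Nullable = { 'F', 'T' }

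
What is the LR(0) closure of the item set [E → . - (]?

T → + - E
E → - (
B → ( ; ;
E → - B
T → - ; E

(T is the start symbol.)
To compute CLOSURE, for each item [A → α.Bβ] where B is a non-terminal, add [B → .γ] for all productions B → γ; repeat for the newly added items until nothing changes.

Start with: [E → . - (]
The dot precedes the terminal '-', so nothing is added.

CLOSURE = { [E → . - (] }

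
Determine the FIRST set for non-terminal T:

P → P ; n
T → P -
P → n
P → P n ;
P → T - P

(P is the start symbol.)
FIRST sets of the other non-terminals involved (by the same procedure, iterated to a fixed point):
  FIRST(P) = { 'n' }

From T → P -:
  - P is a non-terminal: add FIRST(P) \ {ε} = { 'n' }
    P is not nullable, so stop

Collecting: FIRST(T) = { 'n' }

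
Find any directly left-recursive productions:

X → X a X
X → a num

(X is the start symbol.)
Yes, X is left-recursive

Direct left recursion occurs when N → N α for some non-terminal N (the right-hand side begins with the left-hand side itself).

X → X a X: LEFT RECURSIVE (starts with X)
X → a num: starts with a

The grammar has direct left recursion on: X.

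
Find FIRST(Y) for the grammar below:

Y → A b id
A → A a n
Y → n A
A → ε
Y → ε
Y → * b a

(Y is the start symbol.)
FIRST sets of the other non-terminals involved (by the same procedure, iterated to a fixed point):
  FIRST(A) = { 'a', ε }

From Y → A b id:
  - A is a non-terminal: add FIRST(A) \ {ε} = { 'a' }
    A is nullable, so continue to the next symbol
  - b is a terminal: add 'b' and stop
From Y → n A:
  - n is a terminal: add 'n' and stop
From Y → ε:
  - ε-production, so ε ∈ FIRST(Y)
From Y → * b a:
  - '*' is a terminal: add '*' and stop

Collecting: FIRST(Y) = { '*', 'a', 'b', 'n', ε }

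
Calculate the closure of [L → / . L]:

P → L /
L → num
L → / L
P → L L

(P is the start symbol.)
{ [L → . / L], [L → . num], [L → / . L] }

Start with: [L → / . L]
  [L → / . L] has the dot before L: add [L → . num], [L → . / L]
No further items can be added.

CLOSURE = { [L → . / L], [L → . num], [L → / . L] }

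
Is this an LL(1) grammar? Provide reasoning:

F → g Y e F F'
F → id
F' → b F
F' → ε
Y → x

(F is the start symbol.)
Relevant sets:
  FOLLOW(F') = { $, 'b' }

For F:
  PREDICT(F → g Y e F F') = { 'g' }
  PREDICT(F → id) = { 'id' }
For F':
  PREDICT(F' → b F) = { 'b' }
  PREDICT(F' → ε) = { $, 'b' }
Y has a single production, so nothing to check there.

Conflict found: Predict set conflict for F': { 'b' }
The grammar is NOT LL(1).

Answer: No. Predict set conflict for F': { 'b' }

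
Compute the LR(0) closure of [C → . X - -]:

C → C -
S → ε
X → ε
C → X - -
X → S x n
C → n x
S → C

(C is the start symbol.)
{ [C → . C -], [C → . X - -], [C → . n x], [S → . C], [S → .], [X → . S x n], [X → .] }

Start with: [C → . X - -]
  [C → . X - -] has the dot before X: add [X → .], [X → . S x n]
  [X → . S x n] has the dot before S: add [S → .], [S → . C]
  [S → . C] has the dot before C: add [C → . C -], [C → . n x]
No further items can be added.

CLOSURE = { [C → . C -], [C → . X - -], [C → . n x], [S → . C], [S → .], [X → . S x n], [X → .] }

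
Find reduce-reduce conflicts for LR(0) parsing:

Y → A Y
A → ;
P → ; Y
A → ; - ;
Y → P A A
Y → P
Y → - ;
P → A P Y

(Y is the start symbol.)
Yes — I18: [A → ; - ; .] vs [Y → - ; .]

A reduce-reduce conflict occurs when an LR(0) state has two complete items [A → α .] and [B → β .] — both call for a reduction, and with no lookahead the parser cannot choose between them.

Augment with Y' → Y and build the canonical LR(0) collection (I0 = CLOSURE({[Y' → . Y]}), then GOTO on every symbol after a dot until no new states appear). It has 20 states:
  I0: { [A → . ; - ;], [A → . ;], [P → . ; Y], [P → . A P Y], [Y → . - ;], [Y → . A Y], [Y → . P A A], [Y → . P], [Y' → . Y] }  — shift
  I1: { [Y → - . ;] }  — shift
  I2: { [A → . ; - ;], [A → . ;], [A → ; . - ;], [A → ; .], [P → . ; Y], [P → . A P Y], [P → ; . Y], [Y → . - ;], [Y → . A Y], [Y → . P A A], [Y → . P] }  — shift, reduce
  I3: { [A → . ; - ;], [A → . ;], [P → . ; Y], [P → . A P Y], [P → A . P Y], [Y → . - ;], [Y → . A Y], [Y → . P A A], [Y → . P], [Y → A . Y] }  — shift
  I4: { [A → . ; - ;], [A → . ;], [Y → P . A A], [Y → P .] }  — shift, reduce
  I5: { [Y' → Y .] }  — accept
  I6: { [A → ; . - ;], [A → ; .] }  — shift, reduce
  I7: { [A → . ; - ;], [A → . ;], [Y → P A . A] }  — shift
  I8: { [Y → P A A .] }  — reduce
  I9: { [A → ; - . ;] }  — shift
  I10: { [A → ; - ; .] }  — reduce
  I11: { [A → . ; - ;], [A → . ;], [P → . ; Y], [P → . A P Y], [P → A P . Y], [Y → . - ;], [Y → . A Y], [Y → . P A A], [Y → . P], [Y → P . A A], [Y → P .] }  — shift, reduce
  I12: { [Y → A Y .] }  — reduce
  I13: { [A → . ; - ;], [A → . ;], [P → . ; Y], [P → . A P Y], [P → A . P Y], [Y → . - ;], [Y → . A Y], [Y → . P A A], [Y → . P], [Y → A . Y], [Y → P A . A] }  — shift
  I14: { [P → A P Y .] }  — reduce
  I15: { [A → . ; - ;], [A → . ;], [P → . ; Y], [P → . A P Y], [P → A . P Y], [Y → . - ;], [Y → . A Y], [Y → . P A A], [Y → . P], [Y → A . Y], [Y → P A A .] }  — shift, reduce
  I16: { [A → ; - . ;], [Y → - . ;] }  — shift
  I17: { [P → ; Y .] }  — reduce
  I18: { [A → ; - ; .], [Y → - ; .] }  — 2 reduces
  I19: { [Y → - ; .] }  — reduce

I18 contains complete items [A → ; - ; .], [Y → - ; .] — reduce-reduce conflict.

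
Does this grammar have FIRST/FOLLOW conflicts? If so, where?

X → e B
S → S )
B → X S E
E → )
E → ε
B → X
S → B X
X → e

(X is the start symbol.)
A FIRST/FOLLOW conflict occurs when a non-terminal N has a nullable alternative N → β (β ⇒* ε) and another alternative N → α with FIRST(α) ∩ FOLLOW(N) ≠ ∅: on such a lookahead the parser cannot decide between expanding α and letting N vanish via β.

Nullable non-terminals: E.

E: nullable alternative(s) E → ε; FOLLOW(E) = { $, ')', 'e' }
  E → ): FIRST \ {ε} = { ')' } — overlaps FOLLOW(E) on { ')' }: CONFLICT
  E → ε: FIRST \ {ε} = { } — this is the only nullable alternative, skip

B, S, X have no nullable alternative, so no FIRST/FOLLOW check is needed there.

So the grammar has 1 FIRST/FOLLOW conflict (marked CONFLICT above).

Answer: Yes. E → ')' with FOLLOW(E) on { ')' }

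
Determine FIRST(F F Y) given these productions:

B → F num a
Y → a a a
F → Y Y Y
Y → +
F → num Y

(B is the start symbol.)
FIRST sets of the non-terminals involved (from the grammar, by fixed-point iteration):
  FIRST(F) = { '+', 'a', 'num' }

To compute FIRST(F F Y), process the symbols left to right:
Symbol F is a non-terminal. Add FIRST(F) \ {ε} = { '+', 'a', 'num' }
F is not nullable (ε ∉ FIRST(F)), so stop here.
FIRST(F F Y) = { '+', 'a', 'num' }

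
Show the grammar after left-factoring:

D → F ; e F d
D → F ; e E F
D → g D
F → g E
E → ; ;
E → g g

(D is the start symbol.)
Left-factoring transforms A → αβ₁ | αβ₂ into A → αA' and A' → β₁ | β₂
(α is the longest common prefix among the alternatives). Repeat until
no nonterminal has two alternatives with a common prefix.

Round 1: D has alternatives sharing prefix 'F ; e'. Introduce D': D → F ; e D'
  Add: D' → F d
  Add: D' → E F

No remaining common prefixes — done.

Resulting grammar:
D → F ; e D'
D' → F d
D' → E F
D → g D
F → g E
E → ; ;
E → g g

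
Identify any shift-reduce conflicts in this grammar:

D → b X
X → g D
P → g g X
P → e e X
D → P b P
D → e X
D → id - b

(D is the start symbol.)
Augment with D' → D and build the canonical LR(0) collection (I0 = CLOSURE({[D' → . D]}), then GOTO on every symbol after a dot until no new states appear). It has 20 states:
  I0: { [D → . P b P], [D → . b X], [D → . e X], [D → . id - b], [D' → . D], [P → . e e X], [P → . g g X] }  — shift
  I1: { [D' → D .] }  — accept
  I2: { [D → P . b P] }  — shift
  I3: { [D → b . X], [X → . g D] }  — shift
  I4: { [D → e . X], [P → e . e X], [X → . g D] }  — shift
  I5: { [P → g . g X] }  — shift
  I6: { [D → id . - b] }  — shift
  I7: { [D → id - . b] }  — shift
  I8: { [D → id - b .] }  — reduce
  I9: { [P → g g . X], [X → . g D] }  — shift
  I10: { [P → g g X .] }  — reduce
  I11: { [D → . P b P], [D → . b X], [D → . e X], [D → . id - b], [P → . e e X], [P → . g g X], [X → g . D] }  — shift
  I12: { [X → g D .] }  — reduce
  I13: { [D → e X .] }  — reduce
  I14: { [P → e e . X], [X → . g D] }  — shift
  I15: { [P → e e X .] }  — reduce
  I16: { [D → b X .] }  — reduce
  I17: { [D → P b . P], [P → . e e X], [P → . g g X] }  — shift
  I18: { [D → P b P .] }  — reduce
  I19: { [P → e . e X] }  — shift

No state contains both a complete item and a shift item.

Answer: No shift-reduce conflicts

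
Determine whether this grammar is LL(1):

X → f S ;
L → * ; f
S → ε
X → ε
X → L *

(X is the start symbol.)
A grammar is LL(1) if for each non-terminal N with multiple productions, the predict sets of those productions are pairwise disjoint, where PREDICT(N → α) = (FIRST(α) \ {ε}) ∪ (FOLLOW(N) if α ⇒* ε).

Relevant sets:
  FIRST(L) = { '*' }
  FOLLOW(X) = { $ }

For X:
  PREDICT(X → f S ';') = { 'f' }
  PREDICT(X → ε) = { $ }
  PREDICT(X → L '*') = { '*' }
L, S have a single production, so nothing to check there.

All predict sets are disjoint. The grammar IS LL(1).

Answer: Yes, the grammar is LL(1).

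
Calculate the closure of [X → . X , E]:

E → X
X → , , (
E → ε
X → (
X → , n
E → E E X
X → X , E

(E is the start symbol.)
{ [X → . (], [X → . , , (], [X → . , n], [X → . X , E] }

To compute CLOSURE, for each item [A → α.Bβ] where B is a non-terminal, add [B → .γ] for all productions B → γ; repeat for the newly added items until nothing changes.

Start with: [X → . X , E]
  [X → . X , E] has the dot before X: add [X → . , , (], [X → . (], [X → . , n]
No further items can be added.

CLOSURE = { [X → . (], [X → . , , (], [X → . , n], [X → . X , E] }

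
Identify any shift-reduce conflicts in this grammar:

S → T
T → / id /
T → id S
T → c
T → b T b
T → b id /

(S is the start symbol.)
A shift-reduce conflict occurs when an LR(0) state has both:
  - a complete (reduce) item [A → α .] (dot at the end), and
  - a shift item [B → β . c γ] (dot before a terminal).

Augment with S' → S and build the canonical LR(0) collection (I0 = CLOSURE({[S' → . S]}), then GOTO on every symbol after a dot until no new states appear). It has 14 states:
  I0: { [S → . T], [S' → . S], [T → . / id /], [T → . b T b], [T → . b id /], [T → . c], [T → . id S] }  — shift
  I1: { [T → / . id /] }  — shift
  I2: { [S' → S .] }  — accept
  I3: { [S → T .] }  — reduce
  I4: { [T → . / id /], [T → . b T b], [T → . b id /], [T → . c], [T → . id S], [T → b . T b], [T → b . id /] }  — shift
  I5: { [T → c .] }  — reduce
  I6: { [S → . T], [T → . / id /], [T → . b T b], [T → . b id /], [T → . c], [T → . id S], [T → id . S] }  — shift
  I7: { [T → id S .] }  — reduce
  I8: { [T → b T . b] }  — shift
  I9: { [S → . T], [T → . / id /], [T → . b T b], [T → . b id /], [T → . c], [T → . id S], [T → b id . /], [T → id . S] }  — shift
  I10: { [T → / . id /], [T → b id / .] }  — shift, reduce
  I11: { [T → / id . /] }  — shift
  I12: { [T → / id / .] }  — reduce
  I13: { [T → b T b .] }  — reduce

I10 contains reduce item [T → b id / .] and shift item [T → / . id /] — shift-reduce conflict.

Answer: Yes — I10: [T → b id / .] vs [T → / . id /]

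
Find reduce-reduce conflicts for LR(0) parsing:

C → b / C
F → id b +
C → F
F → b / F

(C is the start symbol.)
A reduce-reduce conflict occurs when an LR(0) state has two complete items [A → α .] and [B → β .] — both call for a reduction, and with no lookahead the parser cannot choose between them.

Augment with C' → C and build the canonical LR(0) collection (I0 = CLOSURE({[C' → . C]}), then GOTO on every symbol after a dot until no new states appear). It has 10 states:
  I0: { [C → . F], [C → . b / C], [C' → . C], [F → . b / F], [F → . id b +] }  — shift
  I1: { [C' → C .] }  — accept
  I2: { [C → F .] }  — reduce
  I3: { [C → b . / C], [F → b . / F] }  — shift
  I4: { [F → id . b +] }  — shift
  I5: { [F → id b . +] }  — shift
  I6: { [F → id b + .] }  — reduce
  I7: { [C → . F], [C → . b / C], [C → b / . C], [F → . b / F], [F → . id b +], [F → b / . F] }  — shift
  I8: { [C → b / C .] }  — reduce
  I9: { [C → F .], [F → b / F .] }  — 2 reduces

I9 contains complete items [C → F .], [F → b / F .] — reduce-reduce conflict.

Answer: Yes — I9: [C → F .] vs [F → b / F .]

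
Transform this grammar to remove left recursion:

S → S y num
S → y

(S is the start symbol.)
S is directly left-recursive. The standard transformation for
  A → A α₁ | ... | A α_m | β₁ | ... | β_n
is
  A  → β₁ A' | ... | β_n A'
  A' → α₁ A' | ... | α_m A' | ε

S → y becomes S → y S'
S → S y num becomes S' → y num S'
Add S' → ε

Resulting grammar:
S → y S'
S' → y num S'
S' → ε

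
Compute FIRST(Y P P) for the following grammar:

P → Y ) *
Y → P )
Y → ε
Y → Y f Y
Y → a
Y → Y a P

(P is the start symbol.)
FIRST sets of the non-terminals involved (from the grammar, by fixed-point iteration):
  FIRST(Y) = { ')', 'a', 'f', ε }
  FIRST(P) = { ')', 'a', 'f' }

To compute FIRST(Y P P), process the symbols left to right:
Symbol Y is a non-terminal. Add FIRST(Y) \ {ε} = { ')', 'a', 'f' }
Y is nullable (ε ∈ FIRST(Y)), continue to the next symbol.
Symbol P is a non-terminal. Add FIRST(P) \ {ε} = { ')', 'a', 'f' }
P is not nullable (ε ∉ FIRST(P)), so stop here.
FIRST(Y P P) = { ')', 'a', 'f' }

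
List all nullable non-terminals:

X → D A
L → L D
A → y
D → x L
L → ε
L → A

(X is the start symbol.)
{ 'L' }

ε-productions: L → ε
So L is immediately nullable.
No further non-terminal can be added: every production for the remaining non-terminals contains a terminal or a non-nullable non-terminal.
Nullable = { 'L' }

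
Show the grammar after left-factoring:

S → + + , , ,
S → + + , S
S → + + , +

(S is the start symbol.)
Left-factoring transforms A → αβ₁ | αβ₂ into A → αA' and A' → β₁ | β₂
(α is the longest common prefix among the alternatives). Repeat until
no nonterminal has two alternatives with a common prefix.

Round 1: S has alternatives sharing prefix '+ + ,'. Introduce S': S → + + , S'
  Add: S' → , ,
  Add: S' → S
  Add: S' → +

No remaining common prefixes — done.

Resulting grammar:
S → + + , S'
S' → , ,
S' → S
S' → +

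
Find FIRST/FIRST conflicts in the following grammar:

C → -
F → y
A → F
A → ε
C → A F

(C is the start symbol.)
A FIRST/FIRST conflict occurs when two productions N → α and N → β for the same non-terminal have FIRST(α) ∩ FIRST(β) ≠ ∅ (with ε ∈ FIRST of a nullable right-hand side, so two nullable alternatives also conflict).

FIRST sets of the non-terminals at (or reachable through a nullable prefix from) the front of some alternative:
  FIRST(A) = { 'y', ε }
  FIRST(F) = { 'y' }

Productions for C:
  C → -: FIRST = { '-' }
  C → A F: FIRST = { 'y' }
Productions for A:
  A → F: FIRST = { 'y' }
  A → ε: FIRST = { ε }
F has only one production, so no FIRST/FIRST conflict is possible there.

All alternatives of each non-terminal have pairwise disjoint FIRST sets.

Answer: No FIRST/FIRST conflicts.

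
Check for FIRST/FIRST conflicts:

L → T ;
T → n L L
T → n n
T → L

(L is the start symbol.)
Yes. T → n L L / T → n n on { 'n' }; T → n L L / T → L on { 'n' }; T → n n / T → L on { 'n' }

FIRST sets of the non-terminals at (or reachable through a nullable prefix from) the front of some alternative:
  FIRST(L) = { 'n' }

Productions for T:
  T → n L L: FIRST = { 'n' }
  T → n n: FIRST = { 'n' }
  T → L: FIRST = { 'n' }
L has only one production, so no FIRST/FIRST conflict is possible there.

Conflict for T: T → n L L and T → n n
  Overlap: { 'n' }
Conflict for T: T → n L L and T → L
  Overlap: { 'n' }
Conflict for T: T → n n and T → L
  Overlap: { 'n' }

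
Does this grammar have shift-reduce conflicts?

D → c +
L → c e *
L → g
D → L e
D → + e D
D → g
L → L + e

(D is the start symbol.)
No shift-reduce conflicts

A shift-reduce conflict occurs when an LR(0) state has both:
  - a complete (reduce) item [A → α .] (dot at the end), and
  - a shift item [B → β . c γ] (dot before a terminal).

Augment with D' → D and build the canonical LR(0) collection (I0 = CLOSURE({[D' → . D]}), then GOTO on every symbol after a dot until no new states appear). It has 14 states:
  I0: { [D → . + e D], [D → . L e], [D → . c +], [D → . g], [D' → . D], [L → . L + e], [L → . c e *], [L → . g] }  — shift
  I1: { [D → + . e D] }  — shift
  I2: { [D' → D .] }  — accept
  I3: { [D → L . e], [L → L . + e] }  — shift
  I4: { [D → c . +], [L → c . e *] }  — shift
  I5: { [D → g .], [L → g .] }  — 2 reduces
  I6: { [D → c + .] }  — reduce
  I7: { [L → c e . *] }  — shift
  I8: { [L → c e * .] }  — reduce
  I9: { [L → L + . e] }  — shift
  I10: { [D → L e .] }  — reduce
  I11: { [L → L + e .] }  — reduce
  I12: { [D → + e . D], [D → . + e D], [D → . L e], [D → . c +], [D → . g], [L → . L + e], [L → . c e *], [L → . g] }  — shift
  I13: { [D → + e D .] }  — reduce

No state contains both a complete item and a shift item.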